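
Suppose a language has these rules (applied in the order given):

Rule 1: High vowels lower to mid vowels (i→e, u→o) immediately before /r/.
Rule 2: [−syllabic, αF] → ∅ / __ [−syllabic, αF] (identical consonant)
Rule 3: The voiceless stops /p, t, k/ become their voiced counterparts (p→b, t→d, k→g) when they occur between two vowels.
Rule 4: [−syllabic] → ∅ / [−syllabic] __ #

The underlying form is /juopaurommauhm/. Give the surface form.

Rule 1 (pre-rhotic lowering): /u/ is a high vowel immediately before /r/, so it lowers to [o]. /juopaurommauhm/ → juopaorommauhm.
Rule 2 (degemination): /mm/ is a geminate; the first /m/ deletes. /juopaorommauhm/ → juopaoromauhm.
Rule 3 (intervocalic voicing): /p/ is a voiceless stop between vowels /o/ and /a/, so it voices to [b]. /juopaoromauhm/ → juobaoromauhm.
Rule 4 (final cluster simplification): /m/ is the second consonant of a word-final cluster /hm/, so it deletes. /juobaoromauhm/ → juobaoromauh.

juobaoromauh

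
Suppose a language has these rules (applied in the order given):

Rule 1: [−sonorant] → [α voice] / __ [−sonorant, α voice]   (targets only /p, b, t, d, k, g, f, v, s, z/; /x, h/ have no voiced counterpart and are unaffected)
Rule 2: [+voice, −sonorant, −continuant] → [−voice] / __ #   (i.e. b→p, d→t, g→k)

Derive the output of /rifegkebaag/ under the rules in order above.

Rule 1 (regressive voicing assimilation): /g/ precedes the voiceless obstruent /k/, so it devoices to [k] by assimilation. /rifegkebaag/ → rifekkebaag.
Rule 2 (final devoicing): /g/ is a voiced stop in word-final position, so it devoices to [k]. /rifekkebaag/ → rifekkebaak.

rifekkebaak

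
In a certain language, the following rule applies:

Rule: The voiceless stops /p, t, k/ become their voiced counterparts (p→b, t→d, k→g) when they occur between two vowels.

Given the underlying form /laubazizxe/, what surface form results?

laubazizxe

No segment of /laubazizxe/ meets the structural description of the rule, so the form surfaces unchanged.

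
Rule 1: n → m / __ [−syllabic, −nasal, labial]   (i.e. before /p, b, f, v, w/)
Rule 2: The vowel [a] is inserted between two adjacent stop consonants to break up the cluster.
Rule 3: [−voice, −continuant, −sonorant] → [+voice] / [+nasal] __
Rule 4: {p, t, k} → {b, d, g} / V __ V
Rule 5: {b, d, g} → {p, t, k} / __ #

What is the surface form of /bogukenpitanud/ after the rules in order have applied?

bogugembidanut

Rule 1 (nasal place assimilation): /n/ precedes the labial consonant /p/, so it assimilates in place to [m]. /bogukenpitanud/ → bogukempitanud.
Rule 2 (stop-cluster a-epenthesis): no segment meets the environment; /bogukempitanud/ is unchanged.
Rule 3 (post-nasal voicing): /p/ is a voiceless stop immediately after the nasal /m/, so it voices to [b]. /bogukempitanud/ → bogukembitanud.
Rule 4 (intervocalic voicing): /k/ is a voiceless stop between vowels /u/ and /e/, so it voices to [g]. /t/ is a voiceless stop between vowels /i/ and /a/, so it voices to [d]. /bogukembitanud/ → bogugembidanud.
Rule 5 (final devoicing): /d/ is a voiced stop in word-final position, so it devoices to [t]. /bogugembidanud/ → bogugembidanut.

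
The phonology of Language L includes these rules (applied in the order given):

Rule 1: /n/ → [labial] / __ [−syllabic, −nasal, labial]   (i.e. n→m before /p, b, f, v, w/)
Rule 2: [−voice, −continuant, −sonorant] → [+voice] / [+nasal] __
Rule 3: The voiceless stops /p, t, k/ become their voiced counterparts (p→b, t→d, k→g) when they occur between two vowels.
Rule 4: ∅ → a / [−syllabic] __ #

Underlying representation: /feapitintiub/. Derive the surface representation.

feabidindiuba

Rule 1 (nasal place assimilation): no segment meets the environment; /feapitintiub/ is unchanged.
Rule 2 (post-nasal voicing): /t/ is a voiceless stop immediately after the nasal /n/, so it voices to [d]. /feapitintiub/ → feapitindiub.
Rule 3 (intervocalic voicing): /p/ is a voiceless stop between vowels /a/ and /i/, so it voices to [b]. /t/ is a voiceless stop between vowels /i/ and /i/, so it voices to [d]. /feapitindiub/ → feabidindiub.
Rule 4 (final a-epenthesis): the form ends in the consonant /b/, so [a] is inserted word-finally. /feabidindiub/ → feabidindiuba.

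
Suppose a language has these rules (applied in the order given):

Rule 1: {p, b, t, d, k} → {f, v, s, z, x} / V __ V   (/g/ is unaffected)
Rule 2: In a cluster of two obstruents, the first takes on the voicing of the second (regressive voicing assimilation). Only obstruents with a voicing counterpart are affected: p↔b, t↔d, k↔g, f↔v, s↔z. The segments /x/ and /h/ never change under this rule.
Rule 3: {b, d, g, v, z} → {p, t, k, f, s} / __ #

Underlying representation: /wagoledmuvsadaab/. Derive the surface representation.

Rule 1 (intervocalic spirantization): /d/ is a stop between vowels /a/ and /a/, so it spirantizes to the fricative [z]. /wagoledmuvsadaab/ → wagoledmuvsazaab.
Rule 2 (regressive voicing assimilation): /v/ precedes the voiceless obstruent /s/, so it devoices to [f] by assimilation. /wagoledmuvsazaab/ → wagoledmufsazaab.
Rule 3 (final devoicing): /b/ is a voiced obstruent in word-final position, so it devoices to [p]. /wagoledmufsazaab/ → wagoledmufsazaap.

wagoledmufsazaap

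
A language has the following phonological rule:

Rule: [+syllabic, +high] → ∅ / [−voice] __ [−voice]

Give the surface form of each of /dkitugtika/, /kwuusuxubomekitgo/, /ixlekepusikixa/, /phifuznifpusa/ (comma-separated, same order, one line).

/dkitugtika/: /i/ is a high vowel flanked by voiceless consonants /k/ and /t/, so it deletes. /i/ is a high vowel flanked by voiceless consonants /t/ and /k/, so it deletes. → [dktugtka].
/kwuusuxubomekitgo/: /u/ is a high vowel flanked by voiceless consonants /s/ and /x/, so it deletes. /i/ is a high vowel flanked by voiceless consonants /k/ and /t/, so it deletes. → [kwuusxubomektgo].
/ixlekepusikixa/: /u/ is a high vowel flanked by voiceless consonants /p/ and /s/, so it deletes. /i/ is a high vowel flanked by voiceless consonants /s/ and /k/, so it deletes. /i/ is a high vowel flanked by voiceless consonants /k/ and /x/, so it deletes. → [ixlekepskxa].
/phifuznifpusa/: /i/ is a high vowel flanked by voiceless consonants /h/ and /f/, so it deletes. /u/ is a high vowel flanked by voiceless consonants /p/ and /s/, so it deletes. → [phfuznifpsa].

dktugtka, kwuusxubomektgo, ixlekepskxa, phfuznifpsa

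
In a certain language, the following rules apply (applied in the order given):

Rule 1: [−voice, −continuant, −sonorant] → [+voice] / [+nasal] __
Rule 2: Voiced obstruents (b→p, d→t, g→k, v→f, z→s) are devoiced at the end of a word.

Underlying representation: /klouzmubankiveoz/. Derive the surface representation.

Rule 1 (post-nasal voicing): /k/ is a voiceless stop immediately after the nasal /n/, so it voices to [g]. /klouzmubankiveoz/ → klouzmubangiveoz.
Rule 2 (final devoicing): /z/ is a voiced obstruent in word-final position, so it devoices to [s]. /klouzmubangiveoz/ → klouzmubangiveos.

klouzmubangiveos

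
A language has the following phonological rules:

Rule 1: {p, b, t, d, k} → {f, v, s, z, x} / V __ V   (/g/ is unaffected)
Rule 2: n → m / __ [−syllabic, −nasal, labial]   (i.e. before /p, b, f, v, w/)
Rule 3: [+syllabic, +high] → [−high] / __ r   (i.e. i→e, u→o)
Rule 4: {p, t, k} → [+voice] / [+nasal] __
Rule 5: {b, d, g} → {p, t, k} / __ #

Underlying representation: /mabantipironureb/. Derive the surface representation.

mavandiferonorep

Rule 1 (intervocalic spirantization): /b/ is a stop between vowels /a/ and /a/, so it spirantizes to the fricative [v]. /p/ is a stop between vowels /i/ and /i/, so it spirantizes to the fricative [f]. /mabantipironureb/ → mavantifironureb.
Rule 2 (nasal place assimilation): no segment meets the environment; /mavantifironureb/ is unchanged.
Rule 3 (pre-rhotic lowering): /i/ is a high vowel immediately before /r/, so it lowers to [e]. /u/ is a high vowel immediately before /r/, so it lowers to [o]. /mavantifironureb/ → mavantiferonoreb.
Rule 4 (post-nasal voicing): /t/ is a voiceless stop immediately after the nasal /n/, so it voices to [d]. /mavantiferonoreb/ → mavandiferonoreb.
Rule 5 (final devoicing): /b/ is a voiced stop in word-final position, so it devoices to [p]. /mavandiferonoreb/ → mavandiferonorep.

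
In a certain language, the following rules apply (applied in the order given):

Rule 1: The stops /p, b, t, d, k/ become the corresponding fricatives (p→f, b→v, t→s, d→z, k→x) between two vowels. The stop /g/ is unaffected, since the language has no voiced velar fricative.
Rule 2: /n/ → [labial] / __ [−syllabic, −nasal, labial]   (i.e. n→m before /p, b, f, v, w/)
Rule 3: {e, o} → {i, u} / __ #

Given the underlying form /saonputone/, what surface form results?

saompusoni

Rule 1 (intervocalic spirantization): /t/ is a stop between vowels /u/ and /o/, so it spirantizes to the fricative [s]. /saonputone/ → saonpusone.
Rule 2 (nasal place assimilation): /n/ precedes the labial consonant /p/, so it assimilates in place to [m]. /saonpusone/ → saompusone.
Rule 3 (final vowel raising): /e/ is a mid vowel in word-final position, so it raises to [i]. /saompusone/ → saompusoni.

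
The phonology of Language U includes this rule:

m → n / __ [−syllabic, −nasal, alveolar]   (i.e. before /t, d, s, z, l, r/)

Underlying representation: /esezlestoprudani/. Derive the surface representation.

esezlestoprudani

No segment of /esezlestoprudani/ meets the structural description of the rule, so the form surfaces unchanged.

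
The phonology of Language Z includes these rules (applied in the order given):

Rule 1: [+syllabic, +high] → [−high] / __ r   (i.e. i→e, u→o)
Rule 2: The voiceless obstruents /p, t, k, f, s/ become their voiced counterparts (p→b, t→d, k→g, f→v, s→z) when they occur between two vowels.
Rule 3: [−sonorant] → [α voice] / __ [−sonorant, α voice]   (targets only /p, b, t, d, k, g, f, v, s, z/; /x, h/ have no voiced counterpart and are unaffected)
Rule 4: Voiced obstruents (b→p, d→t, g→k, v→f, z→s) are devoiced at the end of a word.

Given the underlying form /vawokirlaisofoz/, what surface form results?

Rule 1 (pre-rhotic lowering): /i/ is a high vowel immediately before /r/, so it lowers to [e]. /vawokirlaisofoz/ → vawokerlaisofoz.
Rule 2 (intervocalic voicing): /k/ is a voiceless obstruent between vowels /o/ and /e/, so it voices to [g]. /s/ is a voiceless obstruent between vowels /i/ and /o/, so it voices to [z]. /f/ is a voiceless obstruent between vowels /o/ and /o/, so it voices to [v]. /vawokerlaisofoz/ → vawogerlaizovoz.
Rule 3 (regressive voicing assimilation): no segment meets the environment; /vawogerlaizovoz/ is unchanged.
Rule 4 (final devoicing): /z/ is a voiced obstruent in word-final position, so it devoices to [s]. /vawogerlaizovoz/ → vawogerlaizovos.

vawogerlaizovos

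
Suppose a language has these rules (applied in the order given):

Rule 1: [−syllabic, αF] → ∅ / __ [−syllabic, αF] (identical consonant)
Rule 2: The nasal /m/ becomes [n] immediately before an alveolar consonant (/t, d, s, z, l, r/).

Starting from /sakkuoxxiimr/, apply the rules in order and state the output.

Rule 1 (degemination): /kk/ is a geminate; the first /k/ deletes. /xx/ is a geminate; the first /x/ deletes. /sakkuoxxiimr/ → sakuoxiimr.
Rule 2 (nasal place assimilation): /m/ precedes the alveolar consonant /r/, so it assimilates in place to [n]. /sakuoxiimr/ → sakuoxiinr.

sakuoxiinr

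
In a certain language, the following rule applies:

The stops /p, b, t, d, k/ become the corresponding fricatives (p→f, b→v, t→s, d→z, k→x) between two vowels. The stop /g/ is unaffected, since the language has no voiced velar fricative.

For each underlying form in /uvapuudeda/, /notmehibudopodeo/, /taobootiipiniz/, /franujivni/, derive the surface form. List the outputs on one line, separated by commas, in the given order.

/uvapuudeda/: /p/ is a stop between vowels /a/ and /u/, so it spirantizes to the fricative [f]. /d/ is a stop between vowels /u/ and /e/, so it spirantizes to the fricative [z]. /d/ is a stop between vowels /e/ and /a/, so it spirantizes to the fricative [z]. → [uvafuuzeza].
/notmehibudopodeo/: /b/ is a stop between vowels /i/ and /u/, so it spirantizes to the fricative [v]. /d/ is a stop between vowels /u/ and /o/, so it spirantizes to the fricative [z]. /p/ is a stop between vowels /o/ and /o/, so it spirantizes to the fricative [f]. /d/ is a stop between vowels /o/ and /e/, so it spirantizes to the fricative [z]. → [notmehivuzofozeo].
/taobootiipiniz/: /b/ is a stop between vowels /o/ and /o/, so it spirantizes to the fricative [v]. /t/ is a stop between vowels /o/ and /i/, so it spirantizes to the fricative [s]. /p/ is a stop between vowels /i/ and /i/, so it spirantizes to the fricative [f]. → [taovoosiifiniz].
/franujivni/: the rule's environment is not met; surfaces unchanged as [franujivni].

uvafuuzeza, notmehivuzofozeo, taovoosiifiniz, franujivni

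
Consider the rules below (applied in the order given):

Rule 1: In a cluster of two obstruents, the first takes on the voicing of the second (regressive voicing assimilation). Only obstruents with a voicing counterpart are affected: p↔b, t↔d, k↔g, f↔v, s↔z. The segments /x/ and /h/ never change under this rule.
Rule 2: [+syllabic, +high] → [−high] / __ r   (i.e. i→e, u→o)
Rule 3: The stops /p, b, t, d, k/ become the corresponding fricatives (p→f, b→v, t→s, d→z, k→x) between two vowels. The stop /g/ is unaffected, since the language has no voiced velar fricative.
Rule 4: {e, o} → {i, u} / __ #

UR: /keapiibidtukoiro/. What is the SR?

keafiivittuxoeru

Rule 1 (regressive voicing assimilation): /d/ precedes the voiceless obstruent /t/, so it devoices to [t] by assimilation. /keapiibidtukoiro/ → keapiibittukoiro.
Rule 2 (pre-rhotic lowering): /i/ is a high vowel immediately before /r/, so it lowers to [e]. /keapiibittukoiro/ → keapiibittukoero.
Rule 3 (intervocalic spirantization): /p/ is a stop between vowels /a/ and /i/, so it spirantizes to the fricative [f]. /b/ is a stop between vowels /i/ and /i/, so it spirantizes to the fricative [v]. /k/ is a stop between vowels /u/ and /o/, so it spirantizes to the fricative [x]. /keapiibittukoero/ → keafiivittuxoero.
Rule 4 (final vowel raising): /o/ is a mid vowel in word-final position, so it raises to [u]. /keafiivittuxoero/ → keafiivittuxoeru.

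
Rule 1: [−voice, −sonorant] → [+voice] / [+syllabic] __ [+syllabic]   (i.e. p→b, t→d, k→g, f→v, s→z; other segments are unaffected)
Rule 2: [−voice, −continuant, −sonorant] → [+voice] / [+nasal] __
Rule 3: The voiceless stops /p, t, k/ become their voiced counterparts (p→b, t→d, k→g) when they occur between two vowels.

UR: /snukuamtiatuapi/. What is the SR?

Rule 1 (intervocalic voicing): /k/ is a voiceless obstruent between vowels /u/ and /u/, so it voices to [g]. /t/ is a voiceless obstruent between vowels /a/ and /u/, so it voices to [d]. /p/ is a voiceless obstruent between vowels /a/ and /i/, so it voices to [b]. /snukuamtiatuapi/ → snuguamtiaduabi.
Rule 2 (post-nasal voicing): /t/ is a voiceless stop immediately after the nasal /m/, so it voices to [d]. /snuguamtiaduabi/ → snuguamdiaduabi.
Rule 3 (intervocalic voicing): no segment meets the environment; /snuguamdiaduabi/ is unchanged.

snuguamdiaduabi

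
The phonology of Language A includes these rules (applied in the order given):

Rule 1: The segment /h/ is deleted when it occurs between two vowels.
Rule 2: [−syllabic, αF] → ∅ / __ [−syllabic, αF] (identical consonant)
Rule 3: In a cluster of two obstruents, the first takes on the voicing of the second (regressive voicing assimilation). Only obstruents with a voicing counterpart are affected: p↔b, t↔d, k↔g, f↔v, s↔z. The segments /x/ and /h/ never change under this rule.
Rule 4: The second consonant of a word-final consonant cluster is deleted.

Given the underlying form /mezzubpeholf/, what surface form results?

mezuppeol

Rule 1 (intervocalic h-deletion): /h/ occurs between vowels /e/ and /o/, so it deletes. /mezzubpeholf/ → mezzubpeolf.
Rule 2 (degemination): /zz/ is a geminate; the first /z/ deletes. /mezzubpeolf/ → mezubpeolf.
Rule 3 (regressive voicing assimilation): /b/ precedes the voiceless obstruent /p/, so it devoices to [p] by assimilation. /mezubpeolf/ → mezuppeolf.
Rule 4 (final cluster simplification): /f/ is the second consonant of a word-final cluster /lf/, so it deletes. /mezuppeolf/ → mezuppeol.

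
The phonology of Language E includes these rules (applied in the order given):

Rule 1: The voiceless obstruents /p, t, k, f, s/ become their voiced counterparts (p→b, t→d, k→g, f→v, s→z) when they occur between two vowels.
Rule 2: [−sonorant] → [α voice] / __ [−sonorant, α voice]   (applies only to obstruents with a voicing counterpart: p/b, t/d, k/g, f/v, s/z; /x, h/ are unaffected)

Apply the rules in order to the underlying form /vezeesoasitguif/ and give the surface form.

Rule 1 (intervocalic voicing): /s/ is a voiceless obstruent between vowels /e/ and /o/, so it voices to [z]. /s/ is a voiceless obstruent between vowels /a/ and /i/, so it voices to [z]. /vezeesoasitguif/ → vezeezoazitguif.
Rule 2 (regressive voicing assimilation): /t/ precedes the voiced obstruent /g/, so it voices to [d] by assimilation. /vezeezoazitguif/ → vezeezoazidguif.

vezeezoazidguif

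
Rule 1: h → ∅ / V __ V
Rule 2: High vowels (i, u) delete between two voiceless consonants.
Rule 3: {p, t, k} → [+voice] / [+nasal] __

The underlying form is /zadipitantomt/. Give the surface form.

zadiptandomd

Rule 1 (intervocalic h-deletion): no segment meets the environment; /zadipitantomt/ is unchanged.
Rule 2 (high vowel syncope): /i/ is a high vowel flanked by voiceless consonants /p/ and /t/, so it deletes. /zadipitantomt/ → zadiptantomt.
Rule 3 (post-nasal voicing): /t/ is a voiceless stop immediately after the nasal /n/, so it voices to [d]. /t/ is a voiceless stop immediately after the nasal /m/, so it voices to [d]. /zadiptantomt/ → zadiptandomd.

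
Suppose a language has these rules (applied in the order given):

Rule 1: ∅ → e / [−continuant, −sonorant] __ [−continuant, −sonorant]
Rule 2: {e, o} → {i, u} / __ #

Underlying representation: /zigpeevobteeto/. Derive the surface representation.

Rule 1 (stop-cluster e-epenthesis): /g/ and /p/ form a stop–stop cluster, so [e] is inserted between them. /b/ and /t/ form a stop–stop cluster, so [e] is inserted between them. /zigpeevobteeto/ → zigepeevobeteeto.
Rule 2 (final vowel raising): /o/ is a mid vowel in word-final position, so it raises to [u]. /zigepeevobeteeto/ → zigepeevobeteetu.

zigepeevobeteetu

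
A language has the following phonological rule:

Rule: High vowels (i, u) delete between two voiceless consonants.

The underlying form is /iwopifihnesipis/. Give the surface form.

iwopfhnesps

/i/ is a high vowel flanked by voiceless consonants /p/ and /f/, so it deletes.
/i/ is a high vowel flanked by voiceless consonants /f/ and /h/, so it deletes.
/i/ is a high vowel flanked by voiceless consonants /s/ and /p/, so it deletes.
/i/ is a high vowel flanked by voiceless consonants /p/ and /s/, so it deletes.
The other instance of /i/ does not occur in the required environment and remains unchanged.
Surface form: [iwopfhnesps].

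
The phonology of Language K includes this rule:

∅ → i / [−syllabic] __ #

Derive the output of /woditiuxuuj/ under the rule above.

woditiuxuuji

the form ends in the consonant /j/, so [i] is inserted word-finally.
Surface form: [woditiuxuuji].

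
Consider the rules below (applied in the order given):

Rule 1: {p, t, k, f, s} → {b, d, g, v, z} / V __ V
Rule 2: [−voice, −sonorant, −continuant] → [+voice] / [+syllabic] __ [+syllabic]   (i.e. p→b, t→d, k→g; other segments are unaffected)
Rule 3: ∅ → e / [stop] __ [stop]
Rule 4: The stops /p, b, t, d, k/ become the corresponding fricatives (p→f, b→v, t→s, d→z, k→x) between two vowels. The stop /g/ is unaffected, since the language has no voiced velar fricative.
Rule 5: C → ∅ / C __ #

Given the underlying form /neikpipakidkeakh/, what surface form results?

Rule 1 (intervocalic voicing): /p/ is a voiceless obstruent between vowels /i/ and /a/, so it voices to [b]. /k/ is a voiceless obstruent between vowels /a/ and /i/, so it voices to [g]. /neikpipakidkeakh/ → neikpibagidkeakh.
Rule 2 (intervocalic voicing): no segment meets the environment; /neikpibagidkeakh/ is unchanged.
Rule 3 (stop-cluster e-epenthesis): /k/ and /p/ form a stop–stop cluster, so [e] is inserted between them. /d/ and /k/ form a stop–stop cluster, so [e] is inserted between them. /neikpibagidkeakh/ → neikepibagidekeakh.
Rule 4 (intervocalic spirantization): /k/ is a stop between vowels /i/ and /e/, so it spirantizes to the fricative [x]. /p/ is a stop between vowels /e/ and /i/, so it spirantizes to the fricative [f]. /b/ is a stop between vowels /i/ and /a/, so it spirantizes to the fricative [v]. /d/ is a stop between vowels /i/ and /e/, so it spirantizes to the fricative [z]. /k/ is a stop between vowels /e/ and /e/, so it spirantizes to the fricative [x]. /neikepibagidekeakh/ → neixefivagizexeakh.
Rule 5 (final cluster simplification): /h/ is the second consonant of a word-final cluster /kh/, so it deletes. /neixefivagizexeakh/ → neixefivagizexeak.

neixefivagizexeak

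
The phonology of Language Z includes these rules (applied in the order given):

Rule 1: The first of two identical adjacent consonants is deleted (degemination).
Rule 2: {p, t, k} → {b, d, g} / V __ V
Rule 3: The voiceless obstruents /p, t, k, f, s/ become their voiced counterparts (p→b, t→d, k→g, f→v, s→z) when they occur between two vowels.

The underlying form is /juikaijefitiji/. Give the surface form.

Rule 1 (degemination): no segment meets the environment; /juikaijefitiji/ is unchanged.
Rule 2 (intervocalic voicing): /k/ is a voiceless stop between vowels /i/ and /a/, so it voices to [g]. /t/ is a voiceless stop between vowels /i/ and /i/, so it voices to [d]. /juikaijefitiji/ → juigaijefidiji.
Rule 3 (intervocalic voicing): /f/ is a voiceless obstruent between vowels /e/ and /i/, so it voices to [v]. /juigaijefidiji/ → juigaijevidiji.

juigaijevidiji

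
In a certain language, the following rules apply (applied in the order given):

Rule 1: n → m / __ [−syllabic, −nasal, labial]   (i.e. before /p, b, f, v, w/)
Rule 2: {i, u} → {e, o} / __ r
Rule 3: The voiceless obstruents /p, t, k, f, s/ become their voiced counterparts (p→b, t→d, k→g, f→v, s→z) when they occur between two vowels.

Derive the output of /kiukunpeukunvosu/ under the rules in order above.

Rule 1 (nasal place assimilation): /n/ precedes the labial consonant /p/, so it assimilates in place to [m]. /n/ precedes the labial consonant /v/, so it assimilates in place to [m]. /kiukunpeukunvosu/ → kiukumpeukumvosu.
Rule 2 (pre-rhotic lowering): no segment meets the environment; /kiukumpeukumvosu/ is unchanged.
Rule 3 (intervocalic voicing): /k/ is a voiceless obstruent between vowels /u/ and /u/, so it voices to [g]. /k/ is a voiceless obstruent between vowels /u/ and /u/, so it voices to [g]. /s/ is a voiceless obstruent between vowels /o/ and /u/, so it voices to [z]. /kiukumpeukumvosu/ → kiugumpeugumvozu.

kiugumpeugumvozu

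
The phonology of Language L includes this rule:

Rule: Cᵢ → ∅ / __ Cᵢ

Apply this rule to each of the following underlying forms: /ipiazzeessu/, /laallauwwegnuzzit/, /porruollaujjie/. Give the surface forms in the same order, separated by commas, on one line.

/ipiazzeessu/: /zz/ is a geminate; the first /z/ deletes. /ss/ is a geminate; the first /s/ deletes. → [ipiazeesu].
/laallauwwegnuzzit/: /ll/ is a geminate; the first /l/ deletes. /ww/ is a geminate; the first /w/ deletes. /zz/ is a geminate; the first /z/ deletes. → [laalauwegnuzit].
/porruollaujjie/: /rr/ is a geminate; the first /r/ deletes. /ll/ is a geminate; the first /l/ deletes. /jj/ is a geminate; the first /j/ deletes. → [poruolaujie].

ipiazeesu, laalauwegnuzit, poruolaujie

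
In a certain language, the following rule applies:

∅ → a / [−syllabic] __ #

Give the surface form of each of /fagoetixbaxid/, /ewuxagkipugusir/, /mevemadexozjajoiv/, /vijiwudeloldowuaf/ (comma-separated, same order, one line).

fagoetixbaxida, ewuxagkipugusira, mevemadexozjajoiva, vijiwudeloldowuafa

/fagoetixbaxid/: the form ends in the consonant /d/, so [a] is inserted word-finally. → [fagoetixbaxida].
/ewuxagkipugusir/: the form ends in the consonant /r/, so [a] is inserted word-finally. → [ewuxagkipugusira].
/mevemadexozjajoiv/: the form ends in the consonant /v/, so [a] is inserted word-finally. → [mevemadexozjajoiva].
/vijiwudeloldowuaf/: the form ends in the consonant /f/, so [a] is inserted word-finally. → [vijiwudeloldowuafa].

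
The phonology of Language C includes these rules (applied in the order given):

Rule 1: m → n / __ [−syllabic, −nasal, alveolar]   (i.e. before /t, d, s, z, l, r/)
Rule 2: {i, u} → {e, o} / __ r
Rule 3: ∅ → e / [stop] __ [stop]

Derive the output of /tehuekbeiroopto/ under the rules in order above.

tehuekebeeroopeto

Rule 1 (nasal place assimilation): no segment meets the environment; /tehuekbeiroopto/ is unchanged.
Rule 2 (pre-rhotic lowering): /i/ is a high vowel immediately before /r/, so it lowers to [e]. /tehuekbeiroopto/ → tehuekbeeroopto.
Rule 3 (stop-cluster e-epenthesis): /k/ and /b/ form a stop–stop cluster, so [e] is inserted between them. /p/ and /t/ form a stop–stop cluster, so [e] is inserted between them. /tehuekbeeroopto/ → tehuekebeeroopeto.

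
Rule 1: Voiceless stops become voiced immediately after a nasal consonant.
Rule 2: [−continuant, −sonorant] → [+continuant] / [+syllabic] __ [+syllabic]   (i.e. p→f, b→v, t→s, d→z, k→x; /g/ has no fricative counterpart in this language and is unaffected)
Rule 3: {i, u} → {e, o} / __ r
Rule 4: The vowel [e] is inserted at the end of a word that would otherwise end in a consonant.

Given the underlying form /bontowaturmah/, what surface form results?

bondowasormahe

Rule 1 (post-nasal voicing): /t/ is a voiceless stop immediately after the nasal /n/, so it voices to [d]. /bontowaturmah/ → bondowaturmah.
Rule 2 (intervocalic spirantization): /t/ is a stop between vowels /a/ and /u/, so it spirantizes to the fricative [s]. /bondowaturmah/ → bondowasurmah.
Rule 3 (pre-rhotic lowering): /u/ is a high vowel immediately before /r/, so it lowers to [o]. /bondowasurmah/ → bondowasormah.
Rule 4 (final e-epenthesis): the form ends in the consonant /h/, so [e] is inserted word-finally. /bondowasormah/ → bondowasormahe.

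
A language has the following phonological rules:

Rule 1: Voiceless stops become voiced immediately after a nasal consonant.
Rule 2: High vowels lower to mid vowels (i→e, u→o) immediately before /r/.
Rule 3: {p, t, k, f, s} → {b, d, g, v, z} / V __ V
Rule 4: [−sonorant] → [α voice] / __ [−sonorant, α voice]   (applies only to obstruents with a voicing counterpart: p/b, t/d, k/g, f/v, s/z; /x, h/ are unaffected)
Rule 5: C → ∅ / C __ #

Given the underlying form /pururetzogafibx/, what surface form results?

Rule 1 (post-nasal voicing): no segment meets the environment; /pururetzogafibx/ is unchanged.
Rule 2 (pre-rhotic lowering): /u/ is a high vowel immediately before /r/, so it lowers to [o]. /u/ is a high vowel immediately before /r/, so it lowers to [o]. /pururetzogafibx/ → pororetzogafibx.
Rule 3 (intervocalic voicing): /f/ is a voiceless obstruent between vowels /a/ and /i/, so it voices to [v]. /pororetzogafibx/ → pororetzogavibx.
Rule 4 (regressive voicing assimilation): /t/ precedes the voiced obstruent /z/, so it voices to [d] by assimilation. /b/ precedes the voiceless obstruent /x/, so it devoices to [p] by assimilation. /pororetzogavibx/ → pororedzogavipx.
Rule 5 (final cluster simplification): /x/ is the second consonant of a word-final cluster /px/, so it deletes. /pororedzogavipx/ → pororedzogavip.

pororedzogavip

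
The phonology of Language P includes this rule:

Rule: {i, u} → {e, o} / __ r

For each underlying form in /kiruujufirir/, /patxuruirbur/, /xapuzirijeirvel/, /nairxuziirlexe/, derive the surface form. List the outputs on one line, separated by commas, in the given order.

keruujuferer, patxoruerbor, xapuzerijeervel, naerxuzierlexe

/kiruujufirir/: /i/ is a high vowel immediately before /r/, so it lowers to [e]. /i/ is a high vowel immediately before /r/, so it lowers to [e]. /i/ is a high vowel immediately before /r/, so it lowers to [e]. → [keruujuferer].
/patxuruirbur/: /u/ is a high vowel immediately before /r/, so it lowers to [o]. /i/ is a high vowel immediately before /r/, so it lowers to [e]. /u/ is a high vowel immediately before /r/, so it lowers to [o]. → [patxoruerbor].
/xapuzirijeirvel/: /i/ is a high vowel immediately before /r/, so it lowers to [e]. /i/ is a high vowel immediately before /r/, so it lowers to [e]. → [xapuzerijeervel].
/nairxuziirlexe/: /i/ is a high vowel immediately before /r/, so it lowers to [e]. /i/ is a high vowel immediately before /r/, so it lowers to [e]. → [naerxuzierlexe].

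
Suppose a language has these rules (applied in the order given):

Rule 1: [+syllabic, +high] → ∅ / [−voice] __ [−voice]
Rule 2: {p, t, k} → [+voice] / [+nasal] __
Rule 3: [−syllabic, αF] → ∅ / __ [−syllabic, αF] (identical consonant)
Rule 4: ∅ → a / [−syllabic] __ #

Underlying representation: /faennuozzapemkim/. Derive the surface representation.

Rule 1 (high vowel syncope): no segment meets the environment; /faennuozzapemkim/ is unchanged.
Rule 2 (post-nasal voicing): /k/ is a voiceless stop immediately after the nasal /m/, so it voices to [g]. /faennuozzapemkim/ → faennuozzapemgim.
Rule 3 (degemination): /nn/ is a geminate; the first /n/ deletes. /zz/ is a geminate; the first /z/ deletes. /faennuozzapemgim/ → faenuozapemgim.
Rule 4 (final a-epenthesis): the form ends in the consonant /m/, so [a] is inserted word-finally. /faenuozapemgim/ → faenuozapemgima.

faenuozapemgima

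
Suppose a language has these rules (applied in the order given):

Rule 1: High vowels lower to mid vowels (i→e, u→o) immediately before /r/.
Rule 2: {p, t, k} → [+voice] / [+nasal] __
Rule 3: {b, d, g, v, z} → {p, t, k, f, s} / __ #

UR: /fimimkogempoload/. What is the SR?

Rule 1 (pre-rhotic lowering): no segment meets the environment; /fimimkogempoload/ is unchanged.
Rule 2 (post-nasal voicing): /k/ is a voiceless stop immediately after the nasal /m/, so it voices to [g]. /p/ is a voiceless stop immediately after the nasal /m/, so it voices to [b]. /fimimkogempoload/ → fimimgogemboload.
Rule 3 (final devoicing): /d/ is a voiced obstruent in word-final position, so it devoices to [t]. /fimimgogemboload/ → fimimgogemboloat.

fimimgogemboloat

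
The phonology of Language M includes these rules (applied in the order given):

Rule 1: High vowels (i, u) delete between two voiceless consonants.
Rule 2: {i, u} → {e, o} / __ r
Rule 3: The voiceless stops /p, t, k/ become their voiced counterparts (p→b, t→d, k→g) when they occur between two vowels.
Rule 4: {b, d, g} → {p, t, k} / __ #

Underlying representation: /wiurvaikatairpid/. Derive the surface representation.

Rule 1 (high vowel syncope): no segment meets the environment; /wiurvaikatairpid/ is unchanged.
Rule 2 (pre-rhotic lowering): /u/ is a high vowel immediately before /r/, so it lowers to [o]. /i/ is a high vowel immediately before /r/, so it lowers to [e]. /wiurvaikatairpid/ → wiorvaikataerpid.
Rule 3 (intervocalic voicing): /k/ is a voiceless stop between vowels /i/ and /a/, so it voices to [g]. /t/ is a voiceless stop between vowels /a/ and /a/, so it voices to [d]. /wiorvaikataerpid/ → wiorvaigadaerpid.
Rule 4 (final devoicing): /d/ is a voiced stop in word-final position, so it devoices to [t]. /wiorvaigadaerpid/ → wiorvaigadaerpit.

wiorvaigadaerpit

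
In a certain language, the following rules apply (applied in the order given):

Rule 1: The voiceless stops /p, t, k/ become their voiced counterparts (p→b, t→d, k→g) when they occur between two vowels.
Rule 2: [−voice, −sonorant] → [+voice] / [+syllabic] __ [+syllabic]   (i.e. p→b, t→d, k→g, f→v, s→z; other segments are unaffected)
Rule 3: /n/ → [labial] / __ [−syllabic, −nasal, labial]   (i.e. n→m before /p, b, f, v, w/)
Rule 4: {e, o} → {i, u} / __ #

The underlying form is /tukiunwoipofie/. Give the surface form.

tugiumwoibovii

Rule 1 (intervocalic voicing): /k/ is a voiceless stop between vowels /u/ and /i/, so it voices to [g]. /p/ is a voiceless stop between vowels /i/ and /o/, so it voices to [b]. /tukiunwoipofie/ → tugiunwoibofie.
Rule 2 (intervocalic voicing): /f/ is a voiceless obstruent between vowels /o/ and /i/, so it voices to [v]. /tugiunwoibofie/ → tugiunwoibovie.
Rule 3 (nasal place assimilation): /n/ precedes the labial consonant /w/, so it assimilates in place to [m]. /tugiunwoibovie/ → tugiumwoibovie.
Rule 4 (final vowel raising): /e/ is a mid vowel in word-final position, so it raises to [i]. /tugiumwoibovie/ → tugiumwoibovii.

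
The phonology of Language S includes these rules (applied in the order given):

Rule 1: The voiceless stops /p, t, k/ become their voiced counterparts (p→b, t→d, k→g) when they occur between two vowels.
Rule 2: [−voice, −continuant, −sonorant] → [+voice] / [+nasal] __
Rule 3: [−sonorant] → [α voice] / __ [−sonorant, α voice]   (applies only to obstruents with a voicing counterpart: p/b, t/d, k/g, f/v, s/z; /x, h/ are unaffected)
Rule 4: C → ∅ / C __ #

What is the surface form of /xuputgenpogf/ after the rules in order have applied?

Rule 1 (intervocalic voicing): /p/ is a voiceless stop between vowels /u/ and /u/, so it voices to [b]. /xuputgenpogf/ → xubutgenpogf.
Rule 2 (post-nasal voicing): /p/ is a voiceless stop immediately after the nasal /n/, so it voices to [b]. /xubutgenpogf/ → xubutgenbogf.
Rule 3 (regressive voicing assimilation): /t/ precedes the voiced obstruent /g/, so it voices to [d] by assimilation. /g/ precedes the voiceless obstruent /f/, so it devoices to [k] by assimilation. /xubutgenbogf/ → xubudgenbokf.
Rule 4 (final cluster simplification): /f/ is the second consonant of a word-final cluster /kf/, so it deletes. /xubudgenbokf/ → xubudgenbok.

xubudgenbok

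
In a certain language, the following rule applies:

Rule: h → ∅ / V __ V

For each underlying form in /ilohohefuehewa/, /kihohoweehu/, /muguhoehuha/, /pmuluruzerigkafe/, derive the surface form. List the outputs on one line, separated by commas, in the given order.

/ilohohefuehewa/: /h/ occurs between vowels /o/ and /o/, so it deletes. /h/ occurs between vowels /o/ and /e/, so it deletes. /h/ occurs between vowels /e/ and /e/, so it deletes. → [ilooefueewa].
/kihohoweehu/: /h/ occurs between vowels /i/ and /o/, so it deletes. /h/ occurs between vowels /o/ and /o/, so it deletes. /h/ occurs between vowels /e/ and /u/, so it deletes. → [kiooweeu].
/muguhoehuha/: /h/ occurs between vowels /u/ and /o/, so it deletes. /h/ occurs between vowels /e/ and /u/, so it deletes. /h/ occurs between vowels /u/ and /a/, so it deletes. → [muguoeua].
/pmuluruzerigkafe/: the rule's environment is not met; surfaces unchanged as [pmuluruzerigkafe].

ilooefueewa, kiooweeu, muguoeua, pmuluruzerigkafe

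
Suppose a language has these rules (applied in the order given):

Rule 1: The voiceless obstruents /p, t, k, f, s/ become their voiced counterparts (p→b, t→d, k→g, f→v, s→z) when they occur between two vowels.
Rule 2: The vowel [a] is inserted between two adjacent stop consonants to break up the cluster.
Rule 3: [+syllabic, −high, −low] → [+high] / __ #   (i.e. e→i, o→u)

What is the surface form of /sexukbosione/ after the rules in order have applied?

sexukabozioni

Rule 1 (intervocalic voicing): /s/ is a voiceless obstruent between vowels /o/ and /i/, so it voices to [z]. /sexukbosione/ → sexukbozione.
Rule 2 (stop-cluster a-epenthesis): /k/ and /b/ form a stop–stop cluster, so [a] is inserted between them. /sexukbozione/ → sexukabozione.
Rule 3 (final vowel raising): /e/ is a mid vowel in word-final position, so it raises to [i]. /sexukabozione/ → sexukabozioni.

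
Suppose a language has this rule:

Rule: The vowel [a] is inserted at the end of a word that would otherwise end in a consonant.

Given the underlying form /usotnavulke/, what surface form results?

usotnavulke

No segment of /usotnavulke/ meets the structural description of the rule, so the form surfaces unchanged.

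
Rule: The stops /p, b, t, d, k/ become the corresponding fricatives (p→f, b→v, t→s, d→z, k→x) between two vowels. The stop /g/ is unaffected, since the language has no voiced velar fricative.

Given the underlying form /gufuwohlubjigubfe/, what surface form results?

No segment of /gufuwohlubjigubfe/ meets the structural description of the rule, so the form surfaces unchanged.

gufuwohlubjigubfe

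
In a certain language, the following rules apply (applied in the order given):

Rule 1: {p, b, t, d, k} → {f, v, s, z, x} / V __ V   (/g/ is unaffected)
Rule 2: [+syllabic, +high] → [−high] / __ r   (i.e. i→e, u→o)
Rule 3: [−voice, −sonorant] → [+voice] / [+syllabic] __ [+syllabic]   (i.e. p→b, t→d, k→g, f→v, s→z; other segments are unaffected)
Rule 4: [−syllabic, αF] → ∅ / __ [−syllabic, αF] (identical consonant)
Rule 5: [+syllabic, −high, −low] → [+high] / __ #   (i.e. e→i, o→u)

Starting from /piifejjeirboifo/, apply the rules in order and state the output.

piivejeerboivu

Rule 1 (intervocalic spirantization): no segment meets the environment; /piifejjeirboifo/ is unchanged.
Rule 2 (pre-rhotic lowering): /i/ is a high vowel immediately before /r/, so it lowers to [e]. /piifejjeirboifo/ → piifejjeerboifo.
Rule 3 (intervocalic voicing): /f/ is a voiceless obstruent between vowels /i/ and /e/, so it voices to [v]. /f/ is a voiceless obstruent between vowels /i/ and /o/, so it voices to [v]. /piifejjeerboifo/ → piivejjeerboivo.
Rule 4 (degemination): /jj/ is a geminate; the first /j/ deletes. /piivejjeerboivo/ → piivejeerboivo.
Rule 5 (final vowel raising): /o/ is a mid vowel in word-final position, so it raises to [u]. /piivejeerboivo/ → piivejeerboivu.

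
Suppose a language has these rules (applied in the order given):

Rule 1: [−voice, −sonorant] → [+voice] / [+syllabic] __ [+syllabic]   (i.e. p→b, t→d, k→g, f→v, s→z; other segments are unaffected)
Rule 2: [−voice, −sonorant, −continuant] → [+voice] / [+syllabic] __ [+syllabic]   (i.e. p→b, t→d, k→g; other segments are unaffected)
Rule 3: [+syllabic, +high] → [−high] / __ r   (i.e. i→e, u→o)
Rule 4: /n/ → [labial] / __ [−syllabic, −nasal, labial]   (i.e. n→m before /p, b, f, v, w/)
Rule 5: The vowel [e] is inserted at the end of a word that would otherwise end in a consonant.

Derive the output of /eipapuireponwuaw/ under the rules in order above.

Rule 1 (intervocalic voicing): /p/ is a voiceless obstruent between vowels /i/ and /a/, so it voices to [b]. /p/ is a voiceless obstruent between vowels /a/ and /u/, so it voices to [b]. /p/ is a voiceless obstruent between vowels /e/ and /o/, so it voices to [b]. /eipapuireponwuaw/ → eibabuirebonwuaw.
Rule 2 (intervocalic voicing): no segment meets the environment; /eibabuirebonwuaw/ is unchanged.
Rule 3 (pre-rhotic lowering): /i/ is a high vowel immediately before /r/, so it lowers to [e]. /eibabuirebonwuaw/ → eibabuerebonwuaw.
Rule 4 (nasal place assimilation): /n/ precedes the labial consonant /w/, so it assimilates in place to [m]. /eibabuerebonwuaw/ → eibabuerebomwuaw.
Rule 5 (final e-epenthesis): the form ends in the consonant /w/, so [e] is inserted word-finally. /eibabuerebomwuaw/ → eibabuerebomwuawe.

eibabuerebomwuawe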